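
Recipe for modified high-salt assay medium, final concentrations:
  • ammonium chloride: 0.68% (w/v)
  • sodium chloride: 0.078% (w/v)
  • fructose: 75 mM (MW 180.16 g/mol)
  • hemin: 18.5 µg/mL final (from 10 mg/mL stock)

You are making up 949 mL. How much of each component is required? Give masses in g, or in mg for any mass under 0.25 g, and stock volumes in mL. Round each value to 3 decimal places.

ammonium chloride 6.453 g; sodium chloride 0.740 g; fructose 12.823 g; hemin 1.756 mL

Working volume: 949 mL = 0.949 L.
ammonium chloride: 0.68% w/v = 6.8 g/L → 6.8 × 0.949 L = 6.453 g
sodium chloride: 0.078% w/v = 0.78 g/L → 0.78 × 0.949 L = 0.740 g
fructose: 75 mmol/L × 180.16 g/mol × 0.949 L ÷ 1000 = 12.823 g
hemin: V = C2·V2/C1 = 18.5 µg/mL × 949 mL ÷ 10000 µg/mL = 1.756 mL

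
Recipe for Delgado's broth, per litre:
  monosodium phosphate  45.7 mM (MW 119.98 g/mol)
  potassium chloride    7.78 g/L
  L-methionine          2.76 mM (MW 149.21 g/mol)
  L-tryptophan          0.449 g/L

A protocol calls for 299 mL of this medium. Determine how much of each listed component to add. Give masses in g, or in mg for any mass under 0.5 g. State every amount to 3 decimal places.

monosodium phosphate 1.639 g; potassium chloride 2.326 g; L-methionine 123.134 mg; L-tryptophan 134.251 mg

Working volume: 299 mL = 0.299 L.
monosodium phosphate: 45.7 mmol/L × 119.98 g/mol × 0.299 L ÷ 1000 = 1.639 g
potassium chloride: 7.78 g/L × 0.299 L = 2.326 g
L-methionine: 2.76 mmol/L × 149.21 mg/mmol × 0.299 L = 123.134 mg
L-tryptophan: 0.449 g/L × 0.299 L = 0.134251 g = 134.251 mg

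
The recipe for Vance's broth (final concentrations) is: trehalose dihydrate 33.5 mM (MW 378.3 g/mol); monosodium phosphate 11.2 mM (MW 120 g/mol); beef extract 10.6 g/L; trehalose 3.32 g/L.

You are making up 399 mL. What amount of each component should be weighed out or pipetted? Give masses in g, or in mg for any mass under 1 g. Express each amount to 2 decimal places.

Scale factor relative to 1 L: 0.399.
trehalose dihydrate: 33.5 mmol/L × 378.3 g/mol × 0.399 L ÷ 1000 = 5.06 g
monosodium phosphate: 11.2 mmol/L × 120 mg/mmol × 0.399 L = 536.26 mg
beef extract: 10.6 g/L × 0.399 L = 4.23 g
trehalose: 3.32 g/L × 0.399 L = 1.32 g

trehalose dihydrate 5.06 g; monosodium phosphate 536.26 mg; beef extract 4.23 g; trehalose 1.32 g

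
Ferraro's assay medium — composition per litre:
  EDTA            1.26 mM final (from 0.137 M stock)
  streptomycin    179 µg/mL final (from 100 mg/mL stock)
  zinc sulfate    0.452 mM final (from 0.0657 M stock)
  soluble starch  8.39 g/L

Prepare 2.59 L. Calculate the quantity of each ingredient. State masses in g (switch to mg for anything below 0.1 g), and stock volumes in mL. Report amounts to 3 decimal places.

Working volume: 2.59 L.
EDTA: dilute stock: 1.26 mM × 2590 mL ÷ 137 mM = 23.820 mL
streptomycin: C1V1 = C2V2 → 179 µg/mL × 2590 mL ÷ 100000 µg/mL = 4.636 mL
zinc sulfate: V = C2·V2/C1 = 0.452 mM × 2590 mL ÷ 65.7 mM = 17.819 mL
soluble starch: 8.39 g/L × 2.59 L = 21.730 g

EDTA 23.820 mL; streptomycin 4.636 mL; zinc sulfate 17.819 mL; soluble starch 21.730 g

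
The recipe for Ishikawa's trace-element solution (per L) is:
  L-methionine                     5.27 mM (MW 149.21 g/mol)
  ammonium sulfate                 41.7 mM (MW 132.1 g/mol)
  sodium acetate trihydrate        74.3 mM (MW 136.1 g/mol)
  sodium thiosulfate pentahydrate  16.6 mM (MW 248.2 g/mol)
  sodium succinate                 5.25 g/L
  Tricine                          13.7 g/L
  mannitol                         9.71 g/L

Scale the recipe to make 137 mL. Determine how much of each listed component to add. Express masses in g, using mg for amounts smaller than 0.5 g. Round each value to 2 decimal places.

Working volume: 137 mL = 0.137 L.
L-methionine: 5.27 mmol/L × 149.21 mg/mmol × 0.137 L = 107.73 mg
ammonium sulfate: 41.7 mmol/L × 132.1 g/mol × 0.137 L ÷ 1000 = 0.75 g
sodium acetate trihydrate: 74.3 mmol/L × 136.1 g/mol × 0.137 L ÷ 1000 = 1.39 g
sodium thiosulfate pentahydrate: 16.6 mmol/L × 248.2 g/mol × 0.137 L ÷ 1000 = 0.56 g
sodium succinate: 5.25 g/L × 0.137 L = 0.72 g
Tricine: 13.7 g/L × 0.137 L = 1.88 g
mannitol: 9.71 g/L × 0.137 L = 1.33 g

L-methionine 107.73 mg; ammonium sulfate 0.75 g; sodium acetate trihydrate 1.39 g; sodium thiosulfate pentahydrate 0.56 g; sodium succinate 0.72 g; Tricine 1.88 g; mannitol 1.33 g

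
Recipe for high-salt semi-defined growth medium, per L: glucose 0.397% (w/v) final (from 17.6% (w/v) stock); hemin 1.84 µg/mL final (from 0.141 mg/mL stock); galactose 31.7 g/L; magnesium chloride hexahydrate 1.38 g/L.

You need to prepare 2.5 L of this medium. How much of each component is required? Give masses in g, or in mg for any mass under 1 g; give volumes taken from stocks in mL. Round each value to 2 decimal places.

Working volume: 2.5 L.
glucose: V = C2·V2/C1 = 0.397% ÷ 17.6% × 2500 mL = 56.39 mL
hemin: dilute stock: 1.84 µg/mL × 2500 mL ÷ 141 µg/mL = 32.62 mL
galactose: 31.7 g/L × 2.5 L = 79.25 g
magnesium chloride hexahydrate: 1.38 g/L × 2.5 L = 3.45 g

glucose 56.39 mL; hemin 32.62 mL; galactose 79.25 g; magnesium chloride hexahydrate 3.45 g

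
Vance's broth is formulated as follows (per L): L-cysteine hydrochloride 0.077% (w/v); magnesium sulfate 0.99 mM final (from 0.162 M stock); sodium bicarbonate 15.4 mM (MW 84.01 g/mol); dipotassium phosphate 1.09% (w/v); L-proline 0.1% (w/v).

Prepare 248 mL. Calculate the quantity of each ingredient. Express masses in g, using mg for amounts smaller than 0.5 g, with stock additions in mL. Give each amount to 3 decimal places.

Scale factor relative to 1 L: 0.248.
L-cysteine hydrochloride: 0.077 g per 100 mL × 248 mL ÷ 100 = 0.19096 g = 190.960 mg
magnesium sulfate: dilute stock: 0.99 mM × 248 mL ÷ 162 mM = 1.516 mL
sodium bicarbonate: 15.4 mmol/L × 84.01 mg/mmol × 0.248 L = 320.851 mg
dipotassium phosphate: 1.09 g per 100 mL × 248 mL ÷ 100 = 2.703 g
L-proline: 0.1 g per 100 mL × 248 mL ÷ 100 = 0.248 g = 248.000 mg

L-cysteine hydrochloride 190.960 mg; magnesium sulfate 1.516 mL; sodium bicarbonate 320.851 mg; dipotassium phosphate 2.703 g; L-proline 248.000 mg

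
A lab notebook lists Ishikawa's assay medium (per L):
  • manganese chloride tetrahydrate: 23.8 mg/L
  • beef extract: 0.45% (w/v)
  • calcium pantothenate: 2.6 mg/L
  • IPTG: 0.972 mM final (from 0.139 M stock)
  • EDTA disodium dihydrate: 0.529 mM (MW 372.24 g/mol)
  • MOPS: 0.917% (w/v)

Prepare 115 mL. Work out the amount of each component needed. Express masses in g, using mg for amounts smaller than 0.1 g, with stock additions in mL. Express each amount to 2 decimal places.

Target volume = 115 mL = 0.115 L.
manganese chloride tetrahydrate: 23.8 mg/L × 0.115 L = 2.74 mg
beef extract: 0.45 g per 100 mL × 115 mL ÷ 100 = 0.52 g
calcium pantothenate: 2.6 mg/L × 0.115 L = 0.30 mg
IPTG: V = C2·V2/C1 = 0.972 mM × 115 mL ÷ 139 mM = 0.80 mL
EDTA disodium dihydrate: 0.529 mmol/L × 372.24 mg/mmol × 0.115 L = 22.65 mg
MOPS: 0.917% w/v = 9.17 g/L → 9.17 × 0.115 L = 1.05 g

manganese chloride tetrahydrate 2.74 mg; beef extract 0.52 g; calcium pantothenate 0.30 mg; IPTG 0.80 mL; EDTA disodium dihydrate 22.65 mg; MOPS 1.05 g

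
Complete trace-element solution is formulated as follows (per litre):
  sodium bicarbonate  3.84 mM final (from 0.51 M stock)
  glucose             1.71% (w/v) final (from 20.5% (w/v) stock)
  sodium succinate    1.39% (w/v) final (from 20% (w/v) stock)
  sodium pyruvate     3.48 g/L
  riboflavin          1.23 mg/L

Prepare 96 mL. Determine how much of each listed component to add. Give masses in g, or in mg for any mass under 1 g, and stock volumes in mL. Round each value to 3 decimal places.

sodium bicarbonate 0.723 mL; glucose 8.008 mL; sodium succinate 6.672 mL; sodium pyruvate 334.080 mg; riboflavin 0.118 mg

Scale factor relative to 1 L: 0.096.
sodium bicarbonate: C1V1 = C2V2 → 3.84 mM × 96 mL ÷ 510 mM = 0.723 mL
glucose: dilute stock: 1.71% ÷ 20.5% × 96 mL = 8.008 mL
sodium succinate: V = C2·V2/C1 = 1.39% ÷ 20% × 96 mL = 6.672 mL
sodium pyruvate: 3.48 g/L × 0.096 L = 0.33408 g = 334.080 mg
riboflavin: 1.23 mg/L × 0.096 L = 0.118 mg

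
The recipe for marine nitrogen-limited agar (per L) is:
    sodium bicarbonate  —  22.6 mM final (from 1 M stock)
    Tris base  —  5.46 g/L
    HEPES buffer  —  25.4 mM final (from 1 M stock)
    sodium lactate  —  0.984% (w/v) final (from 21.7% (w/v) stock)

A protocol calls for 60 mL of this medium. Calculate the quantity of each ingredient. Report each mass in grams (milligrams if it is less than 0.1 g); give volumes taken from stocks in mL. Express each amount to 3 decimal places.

Scale factor relative to 1 L: 0.06.
sodium bicarbonate: dilute stock: 22.6 mM × 60 mL ÷ 1000 mM = 1.356 mL
Tris base: 5.46 g/L × 0.06 L = 0.328 g
HEPES buffer: C1V1 = C2V2 → 25.4 mM × 60 mL ÷ 1000 mM = 1.524 mL
sodium lactate: V = C2·V2/C1 = 0.984% ÷ 21.7% × 60 mL = 2.721 mL

sodium bicarbonate 1.356 mL; Tris base 0.328 g; HEPES buffer 1.524 mL; sodium lactate 2.721 mL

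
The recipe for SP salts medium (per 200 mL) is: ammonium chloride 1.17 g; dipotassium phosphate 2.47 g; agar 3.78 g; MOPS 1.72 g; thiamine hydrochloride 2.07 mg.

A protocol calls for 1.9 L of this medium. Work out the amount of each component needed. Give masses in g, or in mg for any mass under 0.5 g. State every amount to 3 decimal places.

Scale factor = 1900 mL / 200 mL = 9.5.
ammonium chloride: 1.17 g × (1900 mL / 200 mL) = 11.115 g
dipotassium phosphate: 2.47 g × (1900 mL / 200 mL) = 23.465 g
agar: 3.78 g × (1900 mL / 200 mL) = 35.910 g
MOPS: 1.72 g × (1900 mL / 200 mL) = 16.340 g
thiamine hydrochloride: 2.07 mg × (1900 mL / 200 mL) = 19.665 mg

ammonium chloride 11.115 g; dipotassium phosphate 23.465 g; agar 35.910 g; MOPS 16.340 g; thiamine hydrochloride 19.665 mg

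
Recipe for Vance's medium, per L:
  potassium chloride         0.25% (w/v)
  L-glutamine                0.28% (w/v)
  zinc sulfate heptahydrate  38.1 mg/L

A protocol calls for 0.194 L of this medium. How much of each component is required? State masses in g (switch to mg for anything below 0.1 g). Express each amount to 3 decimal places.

Scale factor relative to 1 L: 0.194.
potassium chloride: 0.25% w/v = 2.5 g/L → 2.5 × 0.194 L = 0.485 g
L-glutamine: 0.28% w/v = 2.8 g/L → 2.8 × 0.194 L = 0.543 g
zinc sulfate heptahydrate: 38.1 mg/L × 0.194 L = 7.391 mg

potassium chloride 0.485 g; L-glutamine 0.543 g; zinc sulfate heptahydrate 7.391 mg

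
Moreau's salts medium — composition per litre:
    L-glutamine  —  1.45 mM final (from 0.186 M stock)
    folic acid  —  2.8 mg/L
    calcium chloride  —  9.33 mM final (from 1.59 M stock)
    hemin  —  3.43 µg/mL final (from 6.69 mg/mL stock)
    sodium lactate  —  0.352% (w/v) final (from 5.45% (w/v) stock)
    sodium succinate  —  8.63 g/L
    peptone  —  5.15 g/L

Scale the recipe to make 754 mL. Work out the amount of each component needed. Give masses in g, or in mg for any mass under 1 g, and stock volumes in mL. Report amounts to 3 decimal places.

Scale factor relative to 1 L: 0.754.
L-glutamine: C1V1 = C2V2 → 1.45 mM × 754 mL ÷ 186 mM = 5.878 mL
folic acid: 2.8 mg/L × 0.754 L = 2.111 mg
calcium chloride: dilute stock: 9.33 mM × 754 mL ÷ 1590 mM = 4.424 mL
hemin: C1V1 = C2V2 → 3.43 µg/mL × 754 mL ÷ 6690 µg/mL = 0.387 mL
sodium lactate: C1V1 = C2V2 → 0.352% ÷ 5.45% × 754 mL = 48.699 mL
sodium succinate: 8.63 g/L × 0.754 L = 6.507 g
peptone: 5.15 g/L × 0.754 L = 3.883 g

L-glutamine 5.878 mL; folic acid 2.111 mg; calcium chloride 4.424 mL; hemin 0.387 mL; sodium lactate 48.699 mL; sodium succinate 6.507 g; peptone 3.883 g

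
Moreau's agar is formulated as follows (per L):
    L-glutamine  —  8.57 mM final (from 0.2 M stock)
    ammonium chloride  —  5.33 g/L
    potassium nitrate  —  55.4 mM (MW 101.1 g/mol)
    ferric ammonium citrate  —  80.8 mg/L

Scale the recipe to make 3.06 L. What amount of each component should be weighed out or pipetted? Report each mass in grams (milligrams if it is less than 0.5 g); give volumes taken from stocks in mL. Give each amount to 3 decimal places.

Scale factor relative to 1 L: 3.06.
L-glutamine: dilute stock: 8.57 mM × 3060 mL ÷ 200 mM = 131.121 mL
ammonium chloride: 5.33 g/L × 3.06 L = 16.310 g
potassium nitrate: 55.4 mmol/L × 101.1 g/mol × 3.06 L ÷ 1000 = 17.139 g
ferric ammonium citrate: 80.8 mg/L × 3.06 L = 247.248 mg

L-glutamine 131.121 mL; ammonium chloride 16.310 g; potassium nitrate 17.139 g; ferric ammonium citrate 247.248 mg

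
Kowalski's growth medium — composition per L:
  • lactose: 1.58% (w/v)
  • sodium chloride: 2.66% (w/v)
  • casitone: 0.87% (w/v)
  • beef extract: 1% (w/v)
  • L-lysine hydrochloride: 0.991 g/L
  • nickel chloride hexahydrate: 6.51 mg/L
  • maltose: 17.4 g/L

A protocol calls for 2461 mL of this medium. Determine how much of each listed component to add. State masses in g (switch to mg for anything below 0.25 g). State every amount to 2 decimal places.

lactose 38.88 g; sodium chloride 65.46 g; casitone 21.41 g; beef extract 24.61 g; L-lysine hydrochloride 2.44 g; nickel chloride hexahydrate 16.02 mg; maltose 42.82 g

Working volume: 2461 mL = 2.461 L.
lactose: 1.58 g per 100 mL × 2461 mL ÷ 100 = 38.88 g
sodium chloride: 2.66% w/v = 26.6 g/L → 26.6 × 2.461 L = 65.46 g
casitone: 0.87 g per 100 mL × 2461 mL ÷ 100 = 21.41 g
beef extract: 1% w/v = 10 g/L → 10 × 2.461 L = 24.61 g
L-lysine hydrochloride: 0.991 g/L × 2.461 L = 2.44 g
nickel chloride hexahydrate: 6.51 mg/L × 2.461 L = 16.02 mg
maltose: 17.4 g/L × 2.461 L = 42.82 g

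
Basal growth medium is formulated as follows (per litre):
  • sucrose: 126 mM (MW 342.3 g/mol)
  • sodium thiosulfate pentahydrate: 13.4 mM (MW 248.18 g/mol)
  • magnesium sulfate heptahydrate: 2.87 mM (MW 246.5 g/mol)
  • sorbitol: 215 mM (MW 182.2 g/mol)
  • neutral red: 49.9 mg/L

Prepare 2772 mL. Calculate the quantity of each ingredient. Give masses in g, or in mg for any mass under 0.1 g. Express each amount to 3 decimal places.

sucrose 119.556 g; sodium thiosulfate pentahydrate 9.219 g; magnesium sulfate heptahydrate 1.961 g; sorbitol 108.588 g; neutral red 0.138 g

Scale factor relative to 1 L: 2.772.
sucrose: 126 mmol/L × 342.3 g/mol × 2.772 L ÷ 1000 = 119.556 g
sodium thiosulfate pentahydrate: 13.4 mmol/L × 248.18 g/mol × 2.772 L ÷ 1000 = 9.219 g
magnesium sulfate heptahydrate: 2.87 mmol/L × 246.5 g/mol × 2.772 L ÷ 1000 = 1.961 g
sorbitol: 215 mmol/L × 182.2 g/mol × 2.772 L ÷ 1000 = 108.588 g
neutral red: 49.9 mg/L × 2.772 L = 138.323 mg = 0.138 g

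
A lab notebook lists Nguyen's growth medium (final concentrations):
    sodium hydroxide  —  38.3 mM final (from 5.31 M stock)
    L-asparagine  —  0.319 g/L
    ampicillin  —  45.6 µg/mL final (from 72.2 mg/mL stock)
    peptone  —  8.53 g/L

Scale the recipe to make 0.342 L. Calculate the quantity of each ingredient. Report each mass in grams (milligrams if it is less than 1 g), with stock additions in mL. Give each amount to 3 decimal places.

Working volume: 0.342 L.
sodium hydroxide: dilute stock: 38.3 mM × 342 mL ÷ 5310 mM = 2.467 mL
L-asparagine: 0.319 g/L × 0.342 L = 0.109098 g = 109.098 mg
ampicillin: C1V1 = C2V2 → 45.6 µg/mL × 342 mL ÷ 72200 µg/mL = 0.216 mL
peptone: 8.53 g/L × 0.342 L = 2.917 g

sodium hydroxide 2.467 mL; L-asparagine 109.098 mg; ampicillin 0.216 mL; peptone 2.917 g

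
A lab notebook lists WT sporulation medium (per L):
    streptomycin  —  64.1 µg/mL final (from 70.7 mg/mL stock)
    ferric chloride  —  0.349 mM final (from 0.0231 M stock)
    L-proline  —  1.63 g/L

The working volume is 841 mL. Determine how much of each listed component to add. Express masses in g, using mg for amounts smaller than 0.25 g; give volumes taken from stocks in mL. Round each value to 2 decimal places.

streptomycin 0.76 mL; ferric chloride 12.71 mL; L-proline 1.37 g

Scale factor relative to 1 L: 0.841.
streptomycin: C1V1 = C2V2 → 64.1 µg/mL × 841 mL ÷ 70700 µg/mL = 0.76 mL
ferric chloride: dilute stock: 0.349 mM × 841 mL ÷ 23.1 mM = 12.71 mL
L-proline: 1.63 g/L × 0.841 L = 1.37 g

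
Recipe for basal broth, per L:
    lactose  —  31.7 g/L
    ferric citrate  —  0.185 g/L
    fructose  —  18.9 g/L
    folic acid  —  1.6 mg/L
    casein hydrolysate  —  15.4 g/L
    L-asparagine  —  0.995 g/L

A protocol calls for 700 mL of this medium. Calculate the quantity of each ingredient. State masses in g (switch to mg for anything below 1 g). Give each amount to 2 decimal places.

lactose 22.19 g; ferric citrate 129.50 mg; fructose 13.23 g; folic acid 1.12 mg; casein hydrolysate 10.78 g; L-asparagine 696.50 mg

Scale factor relative to 1 L: 0.7.
lactose: 31.7 g/L × 0.7 L = 22.19 g
ferric citrate: 0.185 g/L × 0.7 L = 0.1295 g = 129.50 mg
fructose: 18.9 g/L × 0.7 L = 13.23 g
folic acid: 1.6 mg/L × 0.7 L = 1.12 mg
casein hydrolysate: 15.4 g/L × 0.7 L = 10.78 g
L-asparagine: 0.995 g/L × 0.7 L = 0.6965 g = 696.50 mg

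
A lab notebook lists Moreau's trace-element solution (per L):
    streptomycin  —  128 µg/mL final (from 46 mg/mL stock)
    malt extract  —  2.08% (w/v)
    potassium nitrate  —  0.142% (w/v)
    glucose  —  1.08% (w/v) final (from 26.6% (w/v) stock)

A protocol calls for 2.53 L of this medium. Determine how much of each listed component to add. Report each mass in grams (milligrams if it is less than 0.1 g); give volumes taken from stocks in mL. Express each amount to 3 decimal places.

streptomycin 7.040 mL; malt extract 52.624 g; potassium nitrate 3.593 g; glucose 102.722 mL

Working volume: 2.53 L.
streptomycin: dilute stock: 128 µg/mL × 2530 mL ÷ 46000 µg/mL = 7.040 mL
malt extract: 2.08% w/v = 20.8 g/L → 20.8 × 2.53 L = 52.624 g
potassium nitrate: 0.142% w/v = 1.42 g/L → 1.42 × 2.53 L = 3.593 g
glucose: V = C2·V2/C1 = 1.08% ÷ 26.6% × 2530 mL = 102.722 mL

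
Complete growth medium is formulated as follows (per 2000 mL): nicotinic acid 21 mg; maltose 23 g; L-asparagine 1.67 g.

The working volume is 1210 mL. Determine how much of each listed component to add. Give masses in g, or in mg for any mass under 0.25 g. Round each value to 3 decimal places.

Scale factor = 1210 mL / 2000 mL = 0.605.
nicotinic acid: 21 mg × (1210 mL / 2000 mL) = 12.705 mg
maltose: 23 g × (1210 mL / 2000 mL) = 13.915 g
L-asparagine: 1.67 g × (1210 mL / 2000 mL) = 1.010 g

nicotinic acid 12.705 mg; maltose 13.915 g; L-asparagine 1.010 g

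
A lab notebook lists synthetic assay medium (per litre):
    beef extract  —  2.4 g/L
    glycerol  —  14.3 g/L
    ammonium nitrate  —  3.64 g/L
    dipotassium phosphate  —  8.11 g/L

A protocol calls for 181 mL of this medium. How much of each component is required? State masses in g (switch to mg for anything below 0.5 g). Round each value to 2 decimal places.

beef extract 434.40 mg; glycerol 2.59 g; ammonium nitrate 0.66 g; dipotassium phosphate 1.47 g

Target volume = 181 mL = 0.181 L.
beef extract: 2.4 g/L × 0.181 L = 0.4344 g = 434.40 mg
glycerol: 14.3 g/L × 0.181 L = 2.59 g
ammonium nitrate: 3.64 g/L × 0.181 L = 0.66 g
dipotassium phosphate: 8.11 g/L × 0.181 L = 1.47 g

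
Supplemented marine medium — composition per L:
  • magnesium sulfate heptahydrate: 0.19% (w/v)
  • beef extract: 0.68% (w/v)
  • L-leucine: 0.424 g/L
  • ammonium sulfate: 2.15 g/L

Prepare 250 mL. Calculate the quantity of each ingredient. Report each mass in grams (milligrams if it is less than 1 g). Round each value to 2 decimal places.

Working volume: 250 mL = 0.25 L.
magnesium sulfate heptahydrate: 0.19% w/v = 1.9 g/L → 1.9 × 0.25 L = 0.475 g = 475.00 mg
beef extract: 0.68 g per 100 mL × 250 mL ÷ 100 = 1.70 g
L-leucine: 0.424 g/L × 0.25 L = 0.106 g = 106.00 mg
ammonium sulfate: 2.15 g/L × 0.25 L = 0.5375 g = 537.50 mg

magnesium sulfate heptahydrate 475.00 mg; beef extract 1.70 g; L-leucine 106.00 mg; ammonium sulfate 537.50 mg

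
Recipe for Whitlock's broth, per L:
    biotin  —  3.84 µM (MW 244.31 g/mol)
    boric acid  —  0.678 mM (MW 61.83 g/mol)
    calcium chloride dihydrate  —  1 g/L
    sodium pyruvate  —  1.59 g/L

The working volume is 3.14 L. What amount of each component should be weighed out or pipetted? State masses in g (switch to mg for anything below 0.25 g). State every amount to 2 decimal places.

biotin 2.95 mg; boric acid 131.63 mg; calcium chloride dihydrate 3.14 g; sodium pyruvate 4.99 g

Working volume: 3.14 L.
biotin: 3.84 µmol/L × 244.31 g/mol × 3.14 L ÷ 1000 = 2.95 mg
boric acid: 0.678 mmol/L × 61.83 mg/mmol × 3.14 L = 131.63 mg
calcium chloride dihydrate: 1 g/L × 3.14 L = 3.14 g
sodium pyruvate: 1.59 g/L × 3.14 L = 4.99 g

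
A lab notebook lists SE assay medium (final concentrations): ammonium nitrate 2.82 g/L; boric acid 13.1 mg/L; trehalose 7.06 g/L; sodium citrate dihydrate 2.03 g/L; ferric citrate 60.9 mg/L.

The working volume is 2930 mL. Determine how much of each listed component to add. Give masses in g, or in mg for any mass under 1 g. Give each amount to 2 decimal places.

ammonium nitrate 8.26 g; boric acid 38.38 mg; trehalose 20.69 g; sodium citrate dihydrate 5.95 g; ferric citrate 178.44 mg

Working volume: 2930 mL = 2.93 L.
ammonium nitrate: 2.82 g/L × 2.93 L = 8.26 g
boric acid: 13.1 mg/L × 2.93 L = 38.38 mg
trehalose: 7.06 g/L × 2.93 L = 20.69 g
sodium citrate dihydrate: 2.03 g/L × 2.93 L = 5.95 g
ferric citrate: 60.9 mg/L × 2.93 L = 178.44 mg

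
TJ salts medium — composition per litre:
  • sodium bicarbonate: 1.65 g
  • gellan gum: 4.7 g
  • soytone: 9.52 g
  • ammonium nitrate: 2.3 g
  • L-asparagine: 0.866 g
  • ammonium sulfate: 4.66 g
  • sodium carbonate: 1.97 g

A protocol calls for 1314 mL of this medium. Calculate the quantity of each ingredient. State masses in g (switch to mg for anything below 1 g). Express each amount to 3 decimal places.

Ratio of target to recipe volume: 1314 / 1000 = 1.314.
sodium bicarbonate: 1.65 g × (1314 mL / 1000 mL) = 2.168 g
gellan gum: 4.7 g × (1314 mL / 1000 mL) = 6.176 g
soytone: 9.52 g × (1314 mL / 1000 mL) = 12.509 g
ammonium nitrate: 2.3 g × (1314 mL / 1000 mL) = 3.022 g
L-asparagine: 0.866 g × (1314 mL / 1000 mL) = 1.138 g
ammonium sulfate: 4.66 g × (1314 mL / 1000 mL) = 6.123 g
sodium carbonate: 1.97 g × (1314 mL / 1000 mL) = 2.589 g

sodium bicarbonate 2.168 g; gellan gum 6.176 g; soytone 12.509 g; ammonium nitrate 3.022 g; L-asparagine 1.138 g; ammonium sulfate 6.123 g; sodium carbonate 2.589 g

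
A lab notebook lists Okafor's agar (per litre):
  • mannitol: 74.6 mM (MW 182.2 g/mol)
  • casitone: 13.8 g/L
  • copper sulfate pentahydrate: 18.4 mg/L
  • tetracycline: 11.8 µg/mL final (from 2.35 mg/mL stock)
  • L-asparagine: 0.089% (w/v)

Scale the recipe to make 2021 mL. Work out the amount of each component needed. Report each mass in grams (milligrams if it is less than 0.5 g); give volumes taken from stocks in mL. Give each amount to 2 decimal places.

Working volume: 2021 mL = 2.021 L.
mannitol: 74.6 mmol/L × 182.2 g/mol × 2.021 L ÷ 1000 = 27.47 g
casitone: 13.8 g/L × 2.021 L = 27.89 g
copper sulfate pentahydrate: 18.4 mg/L × 2.021 L = 37.19 mg
tetracycline: dilute stock: 11.8 µg/mL × 2021 mL ÷ 2350 µg/mL = 10.15 mL
L-asparagine: 0.089% w/v = 0.89 g/L → 0.89 × 2.021 L = 1.80 g

mannitol 27.47 g; casitone 27.89 g; copper sulfate pentahydrate 37.19 mg; tetracycline 10.15 mL; L-asparagine 1.80 g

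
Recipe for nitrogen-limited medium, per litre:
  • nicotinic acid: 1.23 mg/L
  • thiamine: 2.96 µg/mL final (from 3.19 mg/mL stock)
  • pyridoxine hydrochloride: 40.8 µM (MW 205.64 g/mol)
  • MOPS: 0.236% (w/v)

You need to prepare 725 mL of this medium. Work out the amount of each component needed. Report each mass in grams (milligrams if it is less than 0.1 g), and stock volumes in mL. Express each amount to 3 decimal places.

Working volume: 725 mL = 0.725 L.
nicotinic acid: 1.23 mg/L × 0.725 L = 0.892 mg
thiamine: dilute stock: 2.96 µg/mL × 725 mL ÷ 3190 µg/mL = 0.673 mL
pyridoxine hydrochloride: 40.8 µmol/L × 205.64 g/mol × 0.725 L ÷ 1000 = 6.083 mg
MOPS: 0.236% w/v = 2.36 g/L → 2.36 × 0.725 L = 1.711 g

nicotinic acid 0.892 mg; thiamine 0.673 mL; pyridoxine hydrochloride 6.083 mg; MOPS 1.711 g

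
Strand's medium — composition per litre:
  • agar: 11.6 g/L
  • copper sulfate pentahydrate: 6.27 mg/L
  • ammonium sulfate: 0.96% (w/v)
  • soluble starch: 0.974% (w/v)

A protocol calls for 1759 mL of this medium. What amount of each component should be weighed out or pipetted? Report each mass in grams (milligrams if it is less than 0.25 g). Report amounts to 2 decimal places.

Working volume: 1759 mL = 1.759 L.
agar: 11.6 g/L × 1.759 L = 20.40 g
copper sulfate pentahydrate: 6.27 mg/L × 1.759 L = 11.03 mg
ammonium sulfate: 0.96% w/v = 9.6 g/L → 9.6 × 1.759 L = 16.89 g
soluble starch: 0.974% w/v = 9.74 g/L → 9.74 × 1.759 L = 17.13 g

agar 20.40 g; copper sulfate pentahydrate 11.03 mg; ammonium sulfate 16.89 g; soluble starch 17.13 g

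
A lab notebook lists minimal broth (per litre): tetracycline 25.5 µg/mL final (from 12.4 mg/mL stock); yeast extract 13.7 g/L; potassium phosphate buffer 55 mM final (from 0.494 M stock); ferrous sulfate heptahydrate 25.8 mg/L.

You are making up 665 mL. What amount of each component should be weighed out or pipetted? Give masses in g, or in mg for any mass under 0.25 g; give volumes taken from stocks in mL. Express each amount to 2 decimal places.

Target volume = 665 mL = 0.665 L.
tetracycline: dilute stock: 25.5 µg/mL × 665 mL ÷ 12400 µg/mL = 1.37 mL
yeast extract: 13.7 g/L × 0.665 L = 9.11 g
potassium phosphate buffer: V = C2·V2/C1 = 55 mM × 665 mL ÷ 494 mM = 74.04 mL
ferrous sulfate heptahydrate: 25.8 mg/L × 0.665 L = 17.16 mg

tetracycline 1.37 mL; yeast extract 9.11 g; potassium phosphate buffer 74.04 mL; ferrous sulfate heptahydrate 17.16 mg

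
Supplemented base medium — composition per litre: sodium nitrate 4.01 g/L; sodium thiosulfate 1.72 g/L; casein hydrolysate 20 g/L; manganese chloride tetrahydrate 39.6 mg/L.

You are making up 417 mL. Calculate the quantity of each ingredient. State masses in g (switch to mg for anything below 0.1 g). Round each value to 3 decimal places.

sodium nitrate 1.672 g; sodium thiosulfate 0.717 g; casein hydrolysate 8.340 g; manganese chloride tetrahydrate 16.513 mg

Scale factor relative to 1 L: 0.417.
sodium nitrate: 4.01 g/L × 0.417 L = 1.672 g
sodium thiosulfate: 1.72 g/L × 0.417 L = 0.717 g
casein hydrolysate: 20 g/L × 0.417 L = 8.340 g
manganese chloride tetrahydrate: 39.6 mg/L × 0.417 L = 16.513 mg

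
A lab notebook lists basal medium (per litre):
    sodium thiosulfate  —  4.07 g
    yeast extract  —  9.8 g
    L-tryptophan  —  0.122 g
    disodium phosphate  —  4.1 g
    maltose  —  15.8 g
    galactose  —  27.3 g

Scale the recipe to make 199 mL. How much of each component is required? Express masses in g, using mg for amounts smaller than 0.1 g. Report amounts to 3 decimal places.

sodium thiosulfate 0.810 g; yeast extract 1.950 g; L-tryptophan 24.278 mg; disodium phosphate 0.816 g; maltose 3.144 g; galactose 5.433 g

Scale factor = 199 mL / 1000 mL = 0.199.
sodium thiosulfate: 4.07 g × (199 mL / 1000 mL) = 0.810 g
yeast extract: 9.8 g × (199 mL / 1000 mL) = 1.950 g
L-tryptophan: 0.122 g × (199 mL / 1000 mL) = 0.024278 g = 24.278 mg
disodium phosphate: 4.1 g × (199 mL / 1000 mL) = 0.816 g
maltose: 15.8 g × (199 mL / 1000 mL) = 3.144 g
galactose: 27.3 g × (199 mL / 1000 mL) = 5.433 g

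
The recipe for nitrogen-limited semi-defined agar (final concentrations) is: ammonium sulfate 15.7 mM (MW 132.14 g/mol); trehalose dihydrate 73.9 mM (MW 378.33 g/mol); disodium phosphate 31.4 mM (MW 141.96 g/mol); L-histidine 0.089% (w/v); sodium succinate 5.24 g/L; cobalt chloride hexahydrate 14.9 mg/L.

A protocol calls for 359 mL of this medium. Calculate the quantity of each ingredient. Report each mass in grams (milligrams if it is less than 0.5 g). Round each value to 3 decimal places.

ammonium sulfate 0.745 g; trehalose dihydrate 10.037 g; disodium phosphate 1.600 g; L-histidine 319.510 mg; sodium succinate 1.881 g; cobalt chloride hexahydrate 5.349 mg

Scale factor relative to 1 L: 0.359.
ammonium sulfate: 15.7 mmol/L × 132.14 g/mol × 0.359 L ÷ 1000 = 0.745 g
trehalose dihydrate: 73.9 mmol/L × 378.33 g/mol × 0.359 L ÷ 1000 = 10.037 g
disodium phosphate: 31.4 mmol/L × 141.96 g/mol × 0.359 L ÷ 1000 = 1.600 g
L-histidine: 0.089% w/v = 0.89 g/L → 0.89 × 0.359 L = 0.31951 g = 319.510 mg
sodium succinate: 5.24 g/L × 0.359 L = 1.881 g
cobalt chloride hexahydrate: 14.9 mg/L × 0.359 L = 5.349 mg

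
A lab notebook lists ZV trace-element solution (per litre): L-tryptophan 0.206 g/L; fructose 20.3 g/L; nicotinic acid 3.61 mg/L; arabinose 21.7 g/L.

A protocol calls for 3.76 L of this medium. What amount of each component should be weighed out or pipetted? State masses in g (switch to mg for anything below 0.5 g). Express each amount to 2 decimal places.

L-tryptophan 0.77 g; fructose 76.33 g; nicotinic acid 13.57 mg; arabinose 81.59 g

Working volume: 3.76 L.
L-tryptophan: 0.206 g/L × 3.76 L = 0.77 g
fructose: 20.3 g/L × 3.76 L = 76.33 g
nicotinic acid: 3.61 mg/L × 3.76 L = 13.57 mg
arabinose: 21.7 g/L × 3.76 L = 81.59 g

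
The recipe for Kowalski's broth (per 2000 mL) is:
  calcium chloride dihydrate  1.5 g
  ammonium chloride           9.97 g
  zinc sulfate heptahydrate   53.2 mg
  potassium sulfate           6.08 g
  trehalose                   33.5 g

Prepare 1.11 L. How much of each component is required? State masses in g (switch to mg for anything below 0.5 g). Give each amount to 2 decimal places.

calcium chloride dihydrate 0.83 g; ammonium chloride 5.53 g; zinc sulfate heptahydrate 29.53 mg; potassium sulfate 3.37 g; trehalose 18.59 g

Ratio of target to recipe volume: 1110 / 2000 = 0.555.
calcium chloride dihydrate: 1.5 g × (1110 mL / 2000 mL) = 0.83 g
ammonium chloride: 9.97 g × (1110 mL / 2000 mL) = 5.53 g
zinc sulfate heptahydrate: 53.2 mg × (1110 mL / 2000 mL) = 29.53 mg
potassium sulfate: 6.08 g × (1110 mL / 2000 mL) = 3.37 g
trehalose: 33.5 g × (1110 mL / 2000 mL) = 18.59 g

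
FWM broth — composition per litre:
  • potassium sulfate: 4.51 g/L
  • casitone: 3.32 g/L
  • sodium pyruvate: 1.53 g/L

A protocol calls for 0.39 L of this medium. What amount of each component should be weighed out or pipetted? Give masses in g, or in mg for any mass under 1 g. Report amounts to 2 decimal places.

potassium sulfate 1.76 g; casitone 1.29 g; sodium pyruvate 596.70 mg

Working volume: 0.39 L.
potassium sulfate: 4.51 g/L × 0.39 L = 1.76 g
casitone: 3.32 g/L × 0.39 L = 1.29 g
sodium pyruvate: 1.53 g/L × 0.39 L = 0.5967 g = 596.70 mg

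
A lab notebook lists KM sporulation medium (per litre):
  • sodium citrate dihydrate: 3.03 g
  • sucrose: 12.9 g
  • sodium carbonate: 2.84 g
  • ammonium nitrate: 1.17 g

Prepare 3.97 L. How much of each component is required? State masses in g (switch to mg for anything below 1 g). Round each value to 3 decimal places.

Scale factor = 3970 mL / 1000 mL = 3.97.
sodium citrate dihydrate: 3.03 g × (3970 mL / 1000 mL) = 12.029 g
sucrose: 12.9 g × (3970 mL / 1000 mL) = 51.213 g
sodium carbonate: 2.84 g × (3970 mL / 1000 mL) = 11.275 g
ammonium nitrate: 1.17 g × (3970 mL / 1000 mL) = 4.645 g

sodium citrate dihydrate 12.029 g; sucrose 51.213 g; sodium carbonate 11.275 g; ammonium nitrate 4.645 g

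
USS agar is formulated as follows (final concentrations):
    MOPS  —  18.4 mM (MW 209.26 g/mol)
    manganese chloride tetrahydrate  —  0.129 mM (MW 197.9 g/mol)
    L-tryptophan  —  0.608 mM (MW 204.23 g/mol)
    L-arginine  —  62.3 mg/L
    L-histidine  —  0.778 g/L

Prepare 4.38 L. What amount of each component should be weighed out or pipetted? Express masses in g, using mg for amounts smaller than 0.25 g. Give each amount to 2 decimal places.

MOPS 16.86 g; manganese chloride tetrahydrate 111.82 mg; L-tryptophan 0.54 g; L-arginine 0.27 g; L-histidine 3.41 g

Scale factor relative to 1 L: 4.38.
MOPS: 18.4 mmol/L × 209.26 g/mol × 4.38 L ÷ 1000 = 16.86 g
manganese chloride tetrahydrate: 0.129 mmol/L × 197.9 mg/mmol × 4.38 L = 111.82 mg
L-tryptophan: 0.608 mmol/L × 204.23 g/mol × 4.38 L ÷ 1000 = 0.54 g
L-arginine: 62.3 mg/L × 4.38 L = 272.874 mg = 0.27 g
L-histidine: 0.778 g/L × 4.38 L = 3.41 g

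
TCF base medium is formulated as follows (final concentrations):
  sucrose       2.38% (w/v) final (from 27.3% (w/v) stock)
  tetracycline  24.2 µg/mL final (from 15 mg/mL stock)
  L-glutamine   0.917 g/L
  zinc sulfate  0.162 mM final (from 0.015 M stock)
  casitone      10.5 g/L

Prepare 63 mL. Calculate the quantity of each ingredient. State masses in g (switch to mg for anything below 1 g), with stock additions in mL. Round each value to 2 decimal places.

Target volume = 63 mL = 0.063 L.
sucrose: V = C2·V2/C1 = 2.38% ÷ 27.3% × 63 mL = 5.49 mL
tetracycline: C1V1 = C2V2 → 24.2 µg/mL × 63 mL ÷ 15000 µg/mL = 0.10 mL
L-glutamine: 0.917 g/L × 0.063 L = 0.057771 g = 57.77 mg
zinc sulfate: V = C2·V2/C1 = 0.162 mM × 63 mL ÷ 15 mM = 0.68 mL
casitone: 10.5 g/L × 0.063 L = 0.6615 g = 661.50 mg

sucrose 5.49 mL; tetracycline 0.10 mL; L-glutamine 57.77 mg; zinc sulfate 0.68 mL; casitone 661.50 mg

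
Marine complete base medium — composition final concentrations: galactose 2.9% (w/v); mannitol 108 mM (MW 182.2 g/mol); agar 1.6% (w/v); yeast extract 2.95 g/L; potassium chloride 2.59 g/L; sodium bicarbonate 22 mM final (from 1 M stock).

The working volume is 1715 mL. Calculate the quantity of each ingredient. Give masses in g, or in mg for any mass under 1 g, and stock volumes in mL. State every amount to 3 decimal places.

Working volume: 1715 mL = 1.715 L.
galactose: 2.9 g per 100 mL × 1715 mL ÷ 100 = 49.735 g
mannitol: 108 mmol/L × 182.2 g/mol × 1.715 L ÷ 1000 = 33.747 g
agar: 1.6% w/v = 16 g/L → 16 × 1.715 L = 27.440 g
yeast extract: 2.95 g/L × 1.715 L = 5.059 g
potassium chloride: 2.59 g/L × 1.715 L = 4.442 g
sodium bicarbonate: C1V1 = C2V2 → 22 mM × 1715 mL ÷ 1000 mM = 37.730 mL

galactose 49.735 g; mannitol 33.747 g; agar 27.440 g; yeast extract 5.059 g; potassium chloride 4.442 g; sodium bicarbonate 37.730 mL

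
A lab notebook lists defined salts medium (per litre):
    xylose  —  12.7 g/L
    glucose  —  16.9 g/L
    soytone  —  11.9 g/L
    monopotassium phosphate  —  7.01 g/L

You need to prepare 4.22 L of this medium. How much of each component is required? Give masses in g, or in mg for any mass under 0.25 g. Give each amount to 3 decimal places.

Working volume: 4.22 L.
xylose: 12.7 g/L × 4.22 L = 53.594 g
glucose: 16.9 g/L × 4.22 L = 71.318 g
soytone: 11.9 g/L × 4.22 L = 50.218 g
monopotassium phosphate: 7.01 g/L × 4.22 L = 29.582 g

xylose 53.594 g; glucose 71.318 g; soytone 50.218 g; monopotassium phosphate 29.582 g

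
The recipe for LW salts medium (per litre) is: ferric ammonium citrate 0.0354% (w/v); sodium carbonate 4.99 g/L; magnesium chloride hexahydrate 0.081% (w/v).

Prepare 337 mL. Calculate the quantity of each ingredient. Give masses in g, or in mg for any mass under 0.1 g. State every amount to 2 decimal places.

Working volume: 337 mL = 0.337 L.
ferric ammonium citrate: 0.0354% w/v = 0.354 g/L → 0.354 × 0.337 L = 0.12 g
sodium carbonate: 4.99 g/L × 0.337 L = 1.68 g
magnesium chloride hexahydrate: 0.081% w/v = 0.81 g/L → 0.81 × 0.337 L = 0.27 g

ferric ammonium citrate 0.12 g; sodium carbonate 1.68 g; magnesium chloride hexahydrate 0.27 g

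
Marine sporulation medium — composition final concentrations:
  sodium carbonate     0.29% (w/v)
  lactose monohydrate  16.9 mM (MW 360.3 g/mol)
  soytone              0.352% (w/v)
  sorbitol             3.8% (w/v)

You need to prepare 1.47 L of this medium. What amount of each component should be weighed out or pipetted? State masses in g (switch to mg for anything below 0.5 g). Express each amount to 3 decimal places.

sodium carbonate 4.263 g; lactose monohydrate 8.951 g; soytone 5.174 g; sorbitol 55.860 g

Scale factor relative to 1 L: 1.47.
sodium carbonate: 0.29 g per 100 mL × 1470 mL ÷ 100 = 4.263 g
lactose monohydrate: 16.9 mmol/L × 360.3 g/mol × 1.47 L ÷ 1000 = 8.951 g
soytone: 0.352 g per 100 mL × 1470 mL ÷ 100 = 5.174 g
sorbitol: 3.8% w/v = 38 g/L → 38 × 1.47 L = 55.860 g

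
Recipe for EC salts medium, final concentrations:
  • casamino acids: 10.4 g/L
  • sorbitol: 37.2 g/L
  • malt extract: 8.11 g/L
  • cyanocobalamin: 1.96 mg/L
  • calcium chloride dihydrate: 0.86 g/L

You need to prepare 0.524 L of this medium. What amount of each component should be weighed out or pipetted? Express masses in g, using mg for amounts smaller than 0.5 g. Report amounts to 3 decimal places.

casamino acids 5.450 g; sorbitol 19.493 g; malt extract 4.250 g; cyanocobalamin 1.027 mg; calcium chloride dihydrate 450.640 mg

Working volume: 0.524 L.
casamino acids: 10.4 g/L × 0.524 L = 5.450 g
sorbitol: 37.2 g/L × 0.524 L = 19.493 g
malt extract: 8.11 g/L × 0.524 L = 4.250 g
cyanocobalamin: 1.96 mg/L × 0.524 L = 1.027 mg
calcium chloride dihydrate: 0.86 g/L × 0.524 L = 0.45064 g = 450.640 mg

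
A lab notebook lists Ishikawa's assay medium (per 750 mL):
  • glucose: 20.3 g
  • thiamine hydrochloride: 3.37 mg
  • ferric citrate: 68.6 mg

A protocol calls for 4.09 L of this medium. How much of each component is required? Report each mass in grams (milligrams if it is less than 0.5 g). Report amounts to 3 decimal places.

Ratio of target to recipe volume: 4090 / 750 = 5.45333.
glucose: 20.3 g × (4090 mL / 750 mL) = 110.703 g
thiamine hydrochloride: 3.37 mg × (4090 mL / 750 mL) = 18.378 mg
ferric citrate: 68.6 mg × (4090 mL / 750 mL) = 374.099 mg

glucose 110.703 g; thiamine hydrochloride 18.378 mg; ferric citrate 374.099 mg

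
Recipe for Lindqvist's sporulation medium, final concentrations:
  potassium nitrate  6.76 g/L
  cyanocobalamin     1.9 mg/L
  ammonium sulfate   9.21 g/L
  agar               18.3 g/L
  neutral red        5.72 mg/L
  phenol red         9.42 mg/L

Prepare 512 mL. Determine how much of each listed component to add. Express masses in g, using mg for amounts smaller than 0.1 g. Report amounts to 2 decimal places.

Working volume: 512 mL = 0.512 L.
potassium nitrate: 6.76 g/L × 0.512 L = 3.46 g
cyanocobalamin: 1.9 mg/L × 0.512 L = 0.97 mg
ammonium sulfate: 9.21 g/L × 0.512 L = 4.72 g
agar: 18.3 g/L × 0.512 L = 9.37 g
neutral red: 5.72 mg/L × 0.512 L = 2.93 mg
phenol red: 9.42 mg/L × 0.512 L = 4.82 mg

potassium nitrate 3.46 g; cyanocobalamin 0.97 mg; ammonium sulfate 4.72 g; agar 9.37 g; neutral red 2.93 mg; phenol red 4.82 mg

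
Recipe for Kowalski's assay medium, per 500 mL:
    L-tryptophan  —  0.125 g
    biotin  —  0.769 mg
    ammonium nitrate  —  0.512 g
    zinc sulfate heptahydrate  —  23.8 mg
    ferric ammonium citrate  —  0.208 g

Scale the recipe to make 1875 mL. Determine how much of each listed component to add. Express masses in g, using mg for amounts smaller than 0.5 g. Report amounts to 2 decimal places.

L-tryptophan 468.75 mg; biotin 2.88 mg; ammonium nitrate 1.92 g; zinc sulfate heptahydrate 89.25 mg; ferric ammonium citrate 0.78 g

Ratio of target to recipe volume: 1875 / 500 = 3.75.
L-tryptophan: 0.125 g × (1875 mL / 500 mL) = 0.46875 g = 468.75 mg
biotin: 0.769 mg × (1875 mL / 500 mL) = 2.88 mg
ammonium nitrate: 0.512 g × (1875 mL / 500 mL) = 1.92 g
zinc sulfate heptahydrate: 23.8 mg × (1875 mL / 500 mL) = 89.25 mg
ferric ammonium citrate: 0.208 g × (1875 mL / 500 mL) = 0.78 g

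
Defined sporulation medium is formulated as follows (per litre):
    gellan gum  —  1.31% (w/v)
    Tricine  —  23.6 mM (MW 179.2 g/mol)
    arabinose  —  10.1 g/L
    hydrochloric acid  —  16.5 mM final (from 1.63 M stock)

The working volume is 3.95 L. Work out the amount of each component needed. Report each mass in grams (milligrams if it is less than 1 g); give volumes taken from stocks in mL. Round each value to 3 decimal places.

gellan gum 51.745 g; Tricine 16.705 g; arabinose 39.895 g; hydrochloric acid 39.985 mL

Working volume: 3.95 L.
gellan gum: 1.31 g per 100 mL × 3950 mL ÷ 100 = 51.745 g
Tricine: 23.6 mmol/L × 179.2 g/mol × 3.95 L ÷ 1000 = 16.705 g
arabinose: 10.1 g/L × 3.95 L = 39.895 g
hydrochloric acid: dilute stock: 16.5 mM × 3950 mL ÷ 1630 mM = 39.985 mL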